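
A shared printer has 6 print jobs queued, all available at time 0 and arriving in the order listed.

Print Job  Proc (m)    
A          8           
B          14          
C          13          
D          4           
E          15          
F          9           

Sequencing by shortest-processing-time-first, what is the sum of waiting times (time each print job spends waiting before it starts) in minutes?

SPT (increasing processing time): D A F C B E.
D: waits 0, runs 0→4
A: waits 4, runs 4→12
F: waits 12, runs 12→21
C: waits 21, runs 21→34
B: waits 34, runs 34→48
E: waits 48, runs 48→63
Sum = 0+4+12+21+34+48 = 119.

119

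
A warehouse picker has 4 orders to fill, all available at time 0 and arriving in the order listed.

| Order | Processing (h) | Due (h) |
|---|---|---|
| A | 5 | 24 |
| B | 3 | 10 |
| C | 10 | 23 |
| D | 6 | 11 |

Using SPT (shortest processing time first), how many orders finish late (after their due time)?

2

SPT (increasing processing time): B A D C.
B: 0→3, due 10, tardiness 0
A: 3→8, due 24, tardiness 0
D: 8→14, due 11, tardiness 3
C: 14→24, due 23, tardiness 1
Late orders: 2.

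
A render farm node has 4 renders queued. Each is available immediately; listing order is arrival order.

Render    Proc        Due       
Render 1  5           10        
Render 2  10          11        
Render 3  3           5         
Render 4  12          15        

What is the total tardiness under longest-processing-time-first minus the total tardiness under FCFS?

LPT (decreasing processing time): Render 4 Render 2 Render 1 Render 3.
Render 4: 0→12, due 15, tardiness 0
Render 2: 12→22, due 11, tardiness 11
Render 1: 22→27, due 10, tardiness 17
Render 3: 27→30, due 5, tardiness 25
Sum = 0+11+17+25 = 53.
FIFO (arrival order): Render 1 Render 2 Render 3 Render 4.
Render 1: 0→5, due 10, tardiness 0
Render 2: 5→15, due 11, tardiness 4
Render 3: 15→18, due 5, tardiness 13
Render 4: 18→30, due 15, tardiness 15
Sum = 0+4+13+15 = 32.
Difference = 53 − 32 = 21.

21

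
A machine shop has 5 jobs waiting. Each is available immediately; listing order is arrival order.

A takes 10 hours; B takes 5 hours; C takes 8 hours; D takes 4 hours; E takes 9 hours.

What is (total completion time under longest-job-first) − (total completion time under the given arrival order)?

13

LPT (decreasing processing time): A E C B D.
A: 0→10
E: 10→19
C: 19→27
B: 27→32
D: 32→36
Sum = 10+19+27+32+36 = 124.
FIFO (arrival order): A B C D E.
A: 0→10
B: 10→15
C: 15→23
D: 23→27
E: 27→36
Sum = 10+15+23+27+36 = 111.
Difference = 124 − 111 = 13.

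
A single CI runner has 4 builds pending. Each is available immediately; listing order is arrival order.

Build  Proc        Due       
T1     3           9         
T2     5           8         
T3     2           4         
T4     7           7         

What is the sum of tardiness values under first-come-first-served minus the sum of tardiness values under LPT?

-7

FIFO (arrival order): T1 T2 T3 T4.
T1: 0→3, due 9, tardiness 0
T2: 3→8, due 8, tardiness 0
T3: 8→10, due 4, tardiness 6
T4: 10→17, due 7, tardiness 10
Sum = 0+0+6+10 = 16.
LPT (decreasing processing time): T4 T2 T1 T3.
T4: 0→7, due 7, tardiness 0
T2: 7→12, due 8, tardiness 4
T1: 12→15, due 9, tardiness 6
T3: 15→17, due 4, tardiness 13
Sum = 0+4+6+13 = 23.
Difference = 16 − 23 = -7.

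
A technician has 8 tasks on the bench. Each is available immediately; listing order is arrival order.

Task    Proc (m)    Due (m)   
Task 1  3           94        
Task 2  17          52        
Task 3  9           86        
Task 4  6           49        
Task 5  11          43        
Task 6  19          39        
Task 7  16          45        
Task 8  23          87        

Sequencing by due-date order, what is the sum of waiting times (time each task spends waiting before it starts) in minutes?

EDD (increasing due date): Task 6 Task 5 Task 7 Task 4 Task 2 Task 3 Task 8 Task 1.
Task 6: waits 0, runs 0→19
Task 5: waits 19, runs 19→30
Task 7: waits 30, runs 30→46
Task 4: waits 46, runs 46→52
Task 2: waits 52, runs 52→69
Task 3: waits 69, runs 69→78
Task 8: waits 78, runs 78→101
Task 1: waits 101, runs 101→104
Sum = 0+19+30+46+52+69+78+101 = 395.

395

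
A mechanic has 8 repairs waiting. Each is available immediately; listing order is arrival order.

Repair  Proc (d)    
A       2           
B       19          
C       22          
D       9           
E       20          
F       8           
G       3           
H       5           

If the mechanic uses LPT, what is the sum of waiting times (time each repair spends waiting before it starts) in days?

442

LPT (decreasing processing time): C E B D F H G A.
C: waits 0, runs 0→22
E: waits 22, runs 22→42
B: waits 42, runs 42→61
D: waits 61, runs 61→70
F: waits 70, runs 70→78
H: waits 78, runs 78→83
G: waits 83, runs 83→86
A: waits 86, runs 86→88
Sum = 0+22+42+61+70+78+83+86 = 442.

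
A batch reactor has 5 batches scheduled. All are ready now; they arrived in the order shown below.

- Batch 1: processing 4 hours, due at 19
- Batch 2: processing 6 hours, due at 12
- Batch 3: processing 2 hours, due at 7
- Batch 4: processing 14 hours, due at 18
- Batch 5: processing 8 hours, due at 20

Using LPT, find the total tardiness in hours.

LPT (decreasing processing time): Batch 4 Batch 5 Batch 2 Batch 1 Batch 3.
Batch 4: 0→14, due 18, tardiness 0
Batch 5: 14→22, due 20, tardiness 2
Batch 2: 22→28, due 12, tardiness 16
Batch 1: 28→32, due 19, tardiness 13
Batch 3: 32→34, due 7, tardiness 27
Sum = 0+2+16+13+27 = 58.

58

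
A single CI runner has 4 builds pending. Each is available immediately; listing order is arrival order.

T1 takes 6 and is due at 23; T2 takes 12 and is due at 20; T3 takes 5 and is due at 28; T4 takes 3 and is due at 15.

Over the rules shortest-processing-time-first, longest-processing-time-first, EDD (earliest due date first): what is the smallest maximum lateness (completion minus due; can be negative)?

SPT (increasing processing time): T4 T3 T1 T2.
T4: 0→3, due 15, lateness -12
T3: 3→8, due 28, lateness -20
T1: 8→14, due 23, lateness -9
T2: 14→26, due 20, lateness 6
Maximum = 6.
LPT (decreasing processing time): T2 T1 T3 T4.
T2: 0→12, due 20, lateness -8
T1: 12→18, due 23, lateness -5
T3: 18→23, due 28, lateness -5
T4: 23→26, due 15, lateness 11
Maximum = 11.
EDD (increasing due date): T4 T2 T1 T3.
T4: 0→3, due 15, lateness -12
T2: 3→15, due 20, lateness -5
T1: 15→21, due 23, lateness -2
T3: 21→26, due 28, lateness -2
Maximum = -2.
SPT 6, LPT 11, EDD -2 → minimum -2.

-2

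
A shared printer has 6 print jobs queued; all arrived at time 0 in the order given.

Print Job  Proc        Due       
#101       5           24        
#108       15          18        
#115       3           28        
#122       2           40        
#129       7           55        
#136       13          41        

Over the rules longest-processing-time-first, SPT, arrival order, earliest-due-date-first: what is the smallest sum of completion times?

LPT (decreasing processing time): #108 #136 #129 #101 #115 #122.
#108: 0→15
#136: 15→28
#129: 28→35
#101: 35→40
#115: 40→43
#122: 43→45
Sum = 15+28+35+40+43+45 = 206.
SPT (increasing processing time): #122 #115 #101 #129 #136 #108.
#122: 0→2
#115: 2→5
#101: 5→10
#129: 10→17
#136: 17→30
#108: 30→45
Sum = 2+5+10+17+30+45 = 109.
FIFO (arrival order): #101 #108 #115 #122 #129 #136.
#101: 0→5
#108: 5→20
#115: 20→23
#122: 23→25
#129: 25→32
#136: 32→45
Sum = 5+20+23+25+32+45 = 150.
EDD (increasing due date): #108 #101 #115 #122 #136 #129.
#108: 0→15
#101: 15→20
#115: 20→23
#122: 23→25
#136: 25→38
#129: 38→45
Sum = 15+20+23+25+38+45 = 166.
LPT 206, SPT 109, FIFO 150, EDD 166 → minimum 109.

109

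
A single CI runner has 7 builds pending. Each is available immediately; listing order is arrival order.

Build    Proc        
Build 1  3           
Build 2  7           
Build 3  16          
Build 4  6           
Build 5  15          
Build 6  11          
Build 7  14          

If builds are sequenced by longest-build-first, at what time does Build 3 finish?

16

LPT (decreasing processing time): Build 3 Build 5 Build 7 Build 6 Build 2 Build 4 Build 1.
Build 3: 0→16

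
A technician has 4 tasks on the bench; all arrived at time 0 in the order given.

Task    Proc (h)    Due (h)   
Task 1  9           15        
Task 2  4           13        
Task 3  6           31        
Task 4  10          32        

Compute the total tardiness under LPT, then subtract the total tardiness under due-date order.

20

LPT (decreasing processing time): Task 4 Task 1 Task 3 Task 2.
Task 4: 0→10, due 32, tardiness 0
Task 1: 10→19, due 15, tardiness 4
Task 3: 19→25, due 31, tardiness 0
Task 2: 25→29, due 13, tardiness 16
Sum = 0+4+0+16 = 20.
EDD (increasing due date): Task 2 Task 1 Task 3 Task 4.
Task 2: 0→4, due 13, tardiness 0
Task 1: 4→13, due 15, tardiness 0
Task 3: 13→19, due 31, tardiness 0
Task 4: 19→29, due 32, tardiness 0
Sum = 0+0+0+0 = 0.
Difference = 20 − 0 = 20.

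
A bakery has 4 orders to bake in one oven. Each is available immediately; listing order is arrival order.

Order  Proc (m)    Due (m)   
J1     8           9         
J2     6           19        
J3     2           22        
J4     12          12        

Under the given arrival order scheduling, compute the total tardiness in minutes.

FIFO (arrival order): J1 J2 J3 J4.
J1: 0→8, due 9, tardiness 0
J2: 8→14, due 19, tardiness 0
J3: 14→16, due 22, tardiness 0
J4: 16→28, due 12, tardiness 16
Sum = 0+0+0+16 = 16.

16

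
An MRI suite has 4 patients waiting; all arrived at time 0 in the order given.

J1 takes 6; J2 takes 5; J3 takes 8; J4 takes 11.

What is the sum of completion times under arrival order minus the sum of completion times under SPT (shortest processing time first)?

FIFO (arrival order): J1 J2 J3 J4.
J1: 0→6
J2: 6→11
J3: 11→19
J4: 19→30
Sum = 6+11+19+30 = 66.
SPT (increasing processing time): J2 J1 J3 J4.
J2: 0→5
J1: 5→11
J3: 11→19
J4: 19→30
Sum = 5+11+19+30 = 65.
Difference = 66 − 65 = 1.

1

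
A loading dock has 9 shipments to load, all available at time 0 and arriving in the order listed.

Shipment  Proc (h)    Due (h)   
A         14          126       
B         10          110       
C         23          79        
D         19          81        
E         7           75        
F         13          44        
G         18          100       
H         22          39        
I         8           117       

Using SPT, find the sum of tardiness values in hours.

135

SPT (increasing processing time): E I B F A G D H C.
E: 0→7, due 75, tardiness 0
I: 7→15, due 117, tardiness 0
B: 15→25, due 110, tardiness 0
F: 25→38, due 44, tardiness 0
A: 38→52, due 126, tardiness 0
G: 52→70, due 100, tardiness 0
D: 70→89, due 81, tardiness 8
H: 89→111, due 39, tardiness 72
C: 111→134, due 79, tardiness 55
Sum = 0+0+0+0+0+0+8+72+55 = 135.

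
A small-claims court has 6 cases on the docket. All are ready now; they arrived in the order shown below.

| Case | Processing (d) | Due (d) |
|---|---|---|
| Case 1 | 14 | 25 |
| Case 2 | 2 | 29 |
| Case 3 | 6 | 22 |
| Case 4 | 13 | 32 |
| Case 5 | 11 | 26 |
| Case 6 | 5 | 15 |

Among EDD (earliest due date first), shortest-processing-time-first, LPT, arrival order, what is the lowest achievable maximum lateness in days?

EDD (increasing due date): Case 6 Case 3 Case 1 Case 5 Case 2 Case 4.
Case 6: 0→5, due 15, lateness -10
Case 3: 5→11, due 22, lateness -11
Case 1: 11→25, due 25, lateness 0
Case 5: 25→36, due 26, lateness 10
Case 2: 36→38, due 29, lateness 9
Case 4: 38→51, due 32, lateness 19
Maximum = 19.
SPT (increasing processing time): Case 2 Case 6 Case 3 Case 5 Case 4 Case 1.
Case 2: 0→2, due 29, lateness -27
Case 6: 2→7, due 15, lateness -8
Case 3: 7→13, due 22, lateness -9
Case 5: 13→24, due 26, lateness -2
Case 4: 24→37, due 32, lateness 5
Case 1: 37→51, due 25, lateness 26
Maximum = 26.
LPT (decreasing processing time): Case 1 Case 4 Case 5 Case 3 Case 6 Case 2.
Case 1: 0→14, due 25, lateness -11
Case 4: 14→27, due 32, lateness -5
Case 5: 27→38, due 26, lateness 12
Case 3: 38→44, due 22, lateness 22
Case 6: 44→49, due 15, lateness 34
Case 2: 49→51, due 29, lateness 22
Maximum = 34.
FIFO (arrival order): Case 1 Case 2 Case 3 Case 4 Case 5 Case 6.
Case 1: 0→14, due 25, lateness -11
Case 2: 14→16, due 29, lateness -13
Case 3: 16→22, due 22, lateness 0
Case 4: 22→35, due 32, lateness 3
Case 5: 35→46, due 26, lateness 20
Case 6: 46→51, due 15, lateness 36
Maximum = 36.
EDD 19, SPT 26, LPT 34, FIFO 36 → minimum 19.

19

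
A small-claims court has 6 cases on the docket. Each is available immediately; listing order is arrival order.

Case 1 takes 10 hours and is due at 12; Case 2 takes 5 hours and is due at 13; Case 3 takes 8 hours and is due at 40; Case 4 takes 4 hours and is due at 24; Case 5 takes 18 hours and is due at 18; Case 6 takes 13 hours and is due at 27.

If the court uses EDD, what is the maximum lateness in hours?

23

EDD (increasing due date): Case 1 Case 2 Case 5 Case 4 Case 6 Case 3.
Case 1: 0→10, due 12, lateness -2
Case 2: 10→15, due 13, lateness 2
Case 5: 15→33, due 18, lateness 15
Case 4: 33→37, due 24, lateness 13
Case 6: 37→50, due 27, lateness 23
Case 3: 50→58, due 40, lateness 18
Maximum = 23.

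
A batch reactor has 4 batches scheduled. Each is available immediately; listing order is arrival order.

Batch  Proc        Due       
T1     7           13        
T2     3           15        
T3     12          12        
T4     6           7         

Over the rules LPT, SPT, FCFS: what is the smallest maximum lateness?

LPT (decreasing processing time): T3 T1 T4 T2.
T3: 0→12, due 12, lateness 0
T1: 12→19, due 13, lateness 6
T4: 19→25, due 7, lateness 18
T2: 25→28, due 15, lateness 13
Maximum = 18.
SPT (increasing processing time): T2 T4 T1 T3.
T2: 0→3, due 15, lateness -12
T4: 3→9, due 7, lateness 2
T1: 9→16, due 13, lateness 3
T3: 16→28, due 12, lateness 16
Maximum = 16.
FIFO (arrival order): T1 T2 T3 T4.
T1: 0→7, due 13, lateness -6
T2: 7→10, due 15, lateness -5
T3: 10→22, due 12, lateness 10
T4: 22→28, due 7, lateness 21
Maximum = 21.
LPT 18, SPT 16, FIFO 21 → minimum 16.

16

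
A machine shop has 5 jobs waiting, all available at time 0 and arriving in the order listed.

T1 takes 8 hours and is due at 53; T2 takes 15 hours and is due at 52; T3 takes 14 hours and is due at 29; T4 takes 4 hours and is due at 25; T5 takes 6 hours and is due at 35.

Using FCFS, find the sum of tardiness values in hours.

FIFO (arrival order): T1 T2 T3 T4 T5.
T1: 0→8, due 53, tardiness 0
T2: 8→23, due 52, tardiness 0
T3: 23→37, due 29, tardiness 8
T4: 37→41, due 25, tardiness 16
T5: 41→47, due 35, tardiness 12
Sum = 0+0+8+16+12 = 36.

36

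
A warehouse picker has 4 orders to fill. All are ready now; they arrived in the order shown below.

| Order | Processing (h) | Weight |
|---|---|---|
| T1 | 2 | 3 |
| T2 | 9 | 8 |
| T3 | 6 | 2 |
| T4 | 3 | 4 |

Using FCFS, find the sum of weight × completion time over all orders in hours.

208

FIFO (arrival order): T1 T2 T3 T4.
T1: finishes 2, weight 3, w·C = 6
T2: finishes 11, weight 8, w·C = 88
T3: finishes 17, weight 2, w·C = 34
T4: finishes 20, weight 4, w·C = 80
Sum = 6+88+34+80 = 208.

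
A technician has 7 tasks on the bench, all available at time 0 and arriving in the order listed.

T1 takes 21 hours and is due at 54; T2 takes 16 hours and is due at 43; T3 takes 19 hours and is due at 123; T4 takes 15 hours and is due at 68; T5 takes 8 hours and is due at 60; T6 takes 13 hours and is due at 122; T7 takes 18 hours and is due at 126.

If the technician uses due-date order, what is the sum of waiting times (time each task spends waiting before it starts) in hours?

323

EDD (increasing due date): T2 T1 T5 T4 T6 T3 T7.
T2: waits 0, runs 0→16
T1: waits 16, runs 16→37
T5: waits 37, runs 37→45
T4: waits 45, runs 45→60
T6: waits 60, runs 60→73
T3: waits 73, runs 73→92
T7: waits 92, runs 92→110
Sum = 0+16+37+45+60+73+92 = 323.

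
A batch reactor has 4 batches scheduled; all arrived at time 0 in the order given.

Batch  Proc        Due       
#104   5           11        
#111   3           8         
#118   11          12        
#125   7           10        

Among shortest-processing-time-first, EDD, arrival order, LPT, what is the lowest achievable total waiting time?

SPT (increasing processing time): #111 #104 #125 #118.
#111: waits 0, runs 0→3
#104: waits 3, runs 3→8
#125: waits 8, runs 8→15
#118: waits 15, runs 15→26
Sum = 0+3+8+15 = 26.
EDD (increasing due date): #111 #125 #104 #118.
#111: waits 0, runs 0→3
#125: waits 3, runs 3→10
#104: waits 10, runs 10→15
#118: waits 15, runs 15→26
Sum = 0+3+10+15 = 28.
FIFO (arrival order): #104 #111 #118 #125.
#104: waits 0, runs 0→5
#111: waits 5, runs 5→8
#118: waits 8, runs 8→19
#125: waits 19, runs 19→26
Sum = 0+5+8+19 = 32.
LPT (decreasing processing time): #118 #125 #104 #111.
#118: waits 0, runs 0→11
#125: waits 11, runs 11→18
#104: waits 18, runs 18→23
#111: waits 23, runs 23→26
Sum = 0+11+18+23 = 52.
SPT 26, EDD 28, FIFO 32, LPT 52 → minimum 26.

26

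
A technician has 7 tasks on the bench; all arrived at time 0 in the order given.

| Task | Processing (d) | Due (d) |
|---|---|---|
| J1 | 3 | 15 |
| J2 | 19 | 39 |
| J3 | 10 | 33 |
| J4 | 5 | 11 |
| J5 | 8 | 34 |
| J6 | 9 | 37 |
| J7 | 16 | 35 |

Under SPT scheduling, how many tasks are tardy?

3

SPT (increasing processing time): J1 J4 J5 J6 J3 J7 J2.
J1: 0→3, due 15, tardiness 0
J4: 3→8, due 11, tardiness 0
J5: 8→16, due 34, tardiness 0
J6: 16→25, due 37, tardiness 0
J3: 25→35, due 33, tardiness 2
J7: 35→51, due 35, tardiness 16
J2: 51→70, due 39, tardiness 31
Late tasks: 3.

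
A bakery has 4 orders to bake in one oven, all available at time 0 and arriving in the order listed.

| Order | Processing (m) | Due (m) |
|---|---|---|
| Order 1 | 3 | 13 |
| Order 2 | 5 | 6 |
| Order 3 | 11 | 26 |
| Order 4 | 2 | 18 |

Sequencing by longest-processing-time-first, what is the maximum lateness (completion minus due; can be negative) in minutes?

10

LPT (decreasing processing time): Order 3 Order 2 Order 1 Order 4.
Order 3: 0→11, due 26, lateness -15
Order 2: 11→16, due 6, lateness 10
Order 1: 16→19, due 13, lateness 6
Order 4: 19→21, due 18, lateness 3
Maximum = 10.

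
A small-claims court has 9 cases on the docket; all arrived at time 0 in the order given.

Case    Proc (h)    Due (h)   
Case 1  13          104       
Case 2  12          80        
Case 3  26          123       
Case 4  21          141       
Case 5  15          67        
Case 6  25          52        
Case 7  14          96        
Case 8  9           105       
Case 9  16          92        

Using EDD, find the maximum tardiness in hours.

EDD (increasing due date): Case 6 Case 5 Case 2 Case 9 Case 7 Case 1 Case 8 Case 3 Case 4.
Case 6: 0→25, due 52, tardiness 0
Case 5: 25→40, due 67, tardiness 0
Case 2: 40→52, due 80, tardiness 0
Case 9: 52→68, due 92, tardiness 0
Case 7: 68→82, due 96, tardiness 0
Case 1: 82→95, due 104, tardiness 0
Case 8: 95→104, due 105, tardiness 0
Case 3: 104→130, due 123, tardiness 7
Case 4: 130→151, due 141, tardiness 10
Maximum = 10.

10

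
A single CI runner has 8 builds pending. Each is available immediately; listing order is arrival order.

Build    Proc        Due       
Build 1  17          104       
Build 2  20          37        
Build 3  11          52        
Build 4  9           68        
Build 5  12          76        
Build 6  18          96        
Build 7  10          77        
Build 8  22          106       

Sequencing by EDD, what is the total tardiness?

EDD (increasing due date): Build 2 Build 3 Build 4 Build 5 Build 7 Build 6 Build 1 Build 8.
Build 2: 0→20, due 37, tardiness 0
Build 3: 20→31, due 52, tardiness 0
Build 4: 31→40, due 68, tardiness 0
Build 5: 40→52, due 76, tardiness 0
Build 7: 52→62, due 77, tardiness 0
Build 6: 62→80, due 96, tardiness 0
Build 1: 80→97, due 104, tardiness 0
Build 8: 97→119, due 106, tardiness 13
Sum = 0+0+0+0+0+0+0+13 = 13.

13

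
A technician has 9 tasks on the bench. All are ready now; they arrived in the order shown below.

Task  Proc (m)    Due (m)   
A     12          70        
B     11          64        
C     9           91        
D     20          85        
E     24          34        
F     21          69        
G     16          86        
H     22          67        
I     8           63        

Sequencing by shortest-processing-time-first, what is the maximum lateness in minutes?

109

SPT (increasing processing time): I C B A G D F H E.
I: 0→8, due 63, lateness -55
C: 8→17, due 91, lateness -74
B: 17→28, due 64, lateness -36
A: 28→40, due 70, lateness -30
G: 40→56, due 86, lateness -30
D: 56→76, due 85, lateness -9
F: 76→97, due 69, lateness 28
H: 97→119, due 67, lateness 52
E: 119→143, due 34, lateness 109
Maximum = 109.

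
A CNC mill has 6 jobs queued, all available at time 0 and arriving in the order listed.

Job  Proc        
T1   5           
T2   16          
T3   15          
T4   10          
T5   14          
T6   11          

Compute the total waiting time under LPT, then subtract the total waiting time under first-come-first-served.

LPT (decreasing processing time): T2 T3 T5 T6 T4 T1.
T2: waits 0, runs 0→16
T3: waits 16, runs 16→31
T5: waits 31, runs 31→45
T6: waits 45, runs 45→56
T4: waits 56, runs 56→66
T1: waits 66, runs 66→71
Sum = 0+16+31+45+56+66 = 214.
FIFO (arrival order): T1 T2 T3 T4 T5 T6.
T1: waits 0, runs 0→5
T2: waits 5, runs 5→21
T3: waits 21, runs 21→36
T4: waits 36, runs 36→46
T5: waits 46, runs 46→60
T6: waits 60, runs 60→71
Sum = 0+5+21+36+46+60 = 168.
Difference = 214 − 168 = 46.

46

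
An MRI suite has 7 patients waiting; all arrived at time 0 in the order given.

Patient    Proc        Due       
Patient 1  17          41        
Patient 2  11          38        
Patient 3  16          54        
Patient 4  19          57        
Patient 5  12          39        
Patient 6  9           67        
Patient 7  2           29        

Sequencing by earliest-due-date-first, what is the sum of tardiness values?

44

EDD (increasing due date): Patient 7 Patient 2 Patient 5 Patient 1 Patient 3 Patient 4 Patient 6.
Patient 7: 0→2, due 29, tardiness 0
Patient 2: 2→13, due 38, tardiness 0
Patient 5: 13→25, due 39, tardiness 0
Patient 1: 25→42, due 41, tardiness 1
Patient 3: 42→58, due 54, tardiness 4
Patient 4: 58→77, due 57, tardiness 20
Patient 6: 77→86, due 67, tardiness 19
Sum = 0+0+0+1+4+20+19 = 44.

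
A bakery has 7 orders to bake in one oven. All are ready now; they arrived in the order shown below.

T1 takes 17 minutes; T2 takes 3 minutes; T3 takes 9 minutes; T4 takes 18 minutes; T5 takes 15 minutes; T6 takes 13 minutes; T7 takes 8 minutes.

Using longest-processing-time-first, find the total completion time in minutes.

LPT (decreasing processing time): T4 T1 T5 T6 T3 T7 T2.
T4: 0→18
T1: 18→35
T5: 35→50
T6: 50→63
T3: 63→72
T7: 72→80
T2: 80→83
Sum = 18+35+50+63+72+80+83 = 401.

401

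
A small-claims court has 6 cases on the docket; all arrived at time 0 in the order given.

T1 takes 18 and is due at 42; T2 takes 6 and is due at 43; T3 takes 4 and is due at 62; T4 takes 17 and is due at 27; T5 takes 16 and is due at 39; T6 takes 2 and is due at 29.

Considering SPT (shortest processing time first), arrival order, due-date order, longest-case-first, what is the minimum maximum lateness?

SPT (increasing processing time): T6 T3 T2 T5 T4 T1.
T6: 0→2, due 29, lateness -27
T3: 2→6, due 62, lateness -56
T2: 6→12, due 43, lateness -31
T5: 12→28, due 39, lateness -11
T4: 28→45, due 27, lateness 18
T1: 45→63, due 42, lateness 21
Maximum = 21.
FIFO (arrival order): T1 T2 T3 T4 T5 T6.
T1: 0→18, due 42, lateness -24
T2: 18→24, due 43, lateness -19
T3: 24→28, due 62, lateness -34
T4: 28→45, due 27, lateness 18
T5: 45→61, due 39, lateness 22
T6: 61→63, due 29, lateness 34
Maximum = 34.
EDD (increasing due date): T4 T6 T5 T1 T2 T3.
T4: 0→17, due 27, lateness -10
T6: 17→19, due 29, lateness -10
T5: 19→35, due 39, lateness -4
T1: 35→53, due 42, lateness 11
T2: 53→59, due 43, lateness 16
T3: 59→63, due 62, lateness 1
Maximum = 16.
LPT (decreasing processing time): T1 T4 T5 T2 T3 T6.
T1: 0→18, due 42, lateness -24
T4: 18→35, due 27, lateness 8
T5: 35→51, due 39, lateness 12
T2: 51→57, due 43, lateness 14
T3: 57→61, due 62, lateness -1
T6: 61→63, due 29, lateness 34
Maximum = 34.
SPT 21, FIFO 34, EDD 16, LPT 34 → minimum 16.

16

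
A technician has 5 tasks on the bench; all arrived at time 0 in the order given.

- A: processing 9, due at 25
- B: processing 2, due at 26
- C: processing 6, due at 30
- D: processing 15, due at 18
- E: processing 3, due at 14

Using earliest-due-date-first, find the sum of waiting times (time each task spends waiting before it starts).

EDD (increasing due date): E D A B C.
E: waits 0, runs 0→3
D: waits 3, runs 3→18
A: waits 18, runs 18→27
B: waits 27, runs 27→29
C: waits 29, runs 29→35
Sum = 0+3+18+27+29 = 77.

77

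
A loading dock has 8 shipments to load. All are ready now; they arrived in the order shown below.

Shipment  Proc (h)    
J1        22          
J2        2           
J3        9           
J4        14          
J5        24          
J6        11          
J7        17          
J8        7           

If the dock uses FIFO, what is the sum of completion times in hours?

484

FIFO (arrival order): J1 J2 J3 J4 J5 J6 J7 J8.
J1: 0→22
J2: 22→24
J3: 24→33
J4: 33→47
J5: 47→71
J6: 71→82
J7: 82→99
J8: 99→106
Sum = 22+24+33+47+71+82+99+106 = 484.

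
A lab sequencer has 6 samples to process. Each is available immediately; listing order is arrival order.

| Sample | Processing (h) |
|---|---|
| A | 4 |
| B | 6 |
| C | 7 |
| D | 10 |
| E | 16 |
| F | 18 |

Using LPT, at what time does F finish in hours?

LPT (decreasing processing time): F E D C B A.
F: 0→18

18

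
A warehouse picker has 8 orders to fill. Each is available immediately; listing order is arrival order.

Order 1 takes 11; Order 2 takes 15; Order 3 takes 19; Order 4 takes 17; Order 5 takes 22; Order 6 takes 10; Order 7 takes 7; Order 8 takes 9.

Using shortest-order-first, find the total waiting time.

295

SPT (increasing processing time): Order 7 Order 8 Order 6 Order 1 Order 2 Order 4 Order 3 Order 5.
Order 7: waits 0, runs 0→7
Order 8: waits 7, runs 7→16
Order 6: waits 16, runs 16→26
Order 1: waits 26, runs 26→37
Order 2: waits 37, runs 37→52
Order 4: waits 52, runs 52→69
Order 3: waits 69, runs 69→88
Order 5: waits 88, runs 88→110
Sum = 0+7+16+26+37+52+69+88 = 295.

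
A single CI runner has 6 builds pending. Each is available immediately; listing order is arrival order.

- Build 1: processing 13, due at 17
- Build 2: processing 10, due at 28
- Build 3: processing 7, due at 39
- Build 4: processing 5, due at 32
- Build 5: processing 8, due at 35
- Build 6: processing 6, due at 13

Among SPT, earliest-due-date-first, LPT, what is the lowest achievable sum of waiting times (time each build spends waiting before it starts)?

96

SPT (increasing processing time): Build 4 Build 6 Build 3 Build 5 Build 2 Build 1.
Build 4: waits 0, runs 0→5
Build 6: waits 5, runs 5→11
Build 3: waits 11, runs 11→18
Build 5: waits 18, runs 18→26
Build 2: waits 26, runs 26→36
Build 1: waits 36, runs 36→49
Sum = 0+5+11+18+26+36 = 96.
EDD (increasing due date): Build 6 Build 1 Build 2 Build 4 Build 5 Build 3.
Build 6: waits 0, runs 0→6
Build 1: waits 6, runs 6→19
Build 2: waits 19, runs 19→29
Build 4: waits 29, runs 29→34
Build 5: waits 34, runs 34→42
Build 3: waits 42, runs 42→49
Sum = 0+6+19+29+34+42 = 130.
LPT (decreasing processing time): Build 1 Build 2 Build 5 Build 3 Build 6 Build 4.
Build 1: waits 0, runs 0→13
Build 2: waits 13, runs 13→23
Build 5: waits 23, runs 23→31
Build 3: waits 31, runs 31→38
Build 6: waits 38, runs 38→44
Build 4: waits 44, runs 44→49
Sum = 0+13+23+31+38+44 = 149.
SPT 96, EDD 130, LPT 149 → minimum 96.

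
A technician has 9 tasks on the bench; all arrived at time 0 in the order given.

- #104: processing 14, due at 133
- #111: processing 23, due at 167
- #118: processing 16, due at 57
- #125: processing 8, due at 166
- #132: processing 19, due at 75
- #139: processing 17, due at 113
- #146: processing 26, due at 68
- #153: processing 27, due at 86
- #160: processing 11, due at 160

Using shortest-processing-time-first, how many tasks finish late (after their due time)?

SPT (increasing processing time): #125 #160 #104 #118 #139 #132 #111 #146 #153.
#125: 0→8, due 166, tardiness 0
#160: 8→19, due 160, tardiness 0
#104: 19→33, due 133, tardiness 0
#118: 33→49, due 57, tardiness 0
#139: 49→66, due 113, tardiness 0
#132: 66→85, due 75, tardiness 10
#111: 85→108, due 167, tardiness 0
#146: 108→134, due 68, tardiness 66
#153: 134→161, due 86, tardiness 75
Late tasks: 3.

3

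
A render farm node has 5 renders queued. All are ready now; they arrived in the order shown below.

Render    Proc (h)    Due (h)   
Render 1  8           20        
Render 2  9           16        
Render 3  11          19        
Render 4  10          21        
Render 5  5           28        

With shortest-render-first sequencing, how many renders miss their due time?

3

SPT (increasing processing time): Render 5 Render 1 Render 2 Render 4 Render 3.
Render 5: 0→5, due 28, tardiness 0
Render 1: 5→13, due 20, tardiness 0
Render 2: 13→22, due 16, tardiness 6
Render 4: 22→32, due 21, tardiness 11
Render 3: 32→43, due 19, tardiness 24
Late renders: 3.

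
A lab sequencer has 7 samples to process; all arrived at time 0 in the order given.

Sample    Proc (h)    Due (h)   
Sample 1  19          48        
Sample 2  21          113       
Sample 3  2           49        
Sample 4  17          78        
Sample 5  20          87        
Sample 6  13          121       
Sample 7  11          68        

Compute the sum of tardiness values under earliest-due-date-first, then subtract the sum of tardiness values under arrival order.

-35

EDD (increasing due date): Sample 1 Sample 3 Sample 7 Sample 4 Sample 5 Sample 2 Sample 6.
Sample 1: 0→19, due 48, tardiness 0
Sample 3: 19→21, due 49, tardiness 0
Sample 7: 21→32, due 68, tardiness 0
Sample 4: 32→49, due 78, tardiness 0
Sample 5: 49→69, due 87, tardiness 0
Sample 2: 69→90, due 113, tardiness 0
Sample 6: 90→103, due 121, tardiness 0
Sum = 0+0+0+0+0+0+0 = 0.
FIFO (arrival order): Sample 1 Sample 2 Sample 3 Sample 4 Sample 5 Sample 6 Sample 7.
Sample 1: 0→19, due 48, tardiness 0
Sample 2: 19→40, due 113, tardiness 0
Sample 3: 40→42, due 49, tardiness 0
Sample 4: 42→59, due 78, tardiness 0
Sample 5: 59→79, due 87, tardiness 0
Sample 6: 79→92, due 121, tardiness 0
Sample 7: 92→103, due 68, tardiness 35
Sum = 0+0+0+0+0+0+35 = 35.
Difference = 0 − 35 = -35.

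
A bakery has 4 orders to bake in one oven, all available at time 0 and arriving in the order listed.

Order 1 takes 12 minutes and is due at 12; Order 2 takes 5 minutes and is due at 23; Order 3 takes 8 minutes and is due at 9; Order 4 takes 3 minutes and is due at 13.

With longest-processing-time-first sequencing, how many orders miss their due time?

3

LPT (decreasing processing time): Order 1 Order 3 Order 2 Order 4.
Order 1: 0→12, due 12, tardiness 0
Order 3: 12→20, due 9, tardiness 11
Order 2: 20→25, due 23, tardiness 2
Order 4: 25→28, due 13, tardiness 15
Late orders: 3.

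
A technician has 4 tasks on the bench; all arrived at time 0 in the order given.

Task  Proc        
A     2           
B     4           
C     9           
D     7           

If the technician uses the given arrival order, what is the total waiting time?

23

FIFO (arrival order): A B C D.
A: waits 0, runs 0→2
B: waits 2, runs 2→6
C: waits 6, runs 6→15
D: waits 15, runs 15→22
Sum = 0+2+6+15 = 23.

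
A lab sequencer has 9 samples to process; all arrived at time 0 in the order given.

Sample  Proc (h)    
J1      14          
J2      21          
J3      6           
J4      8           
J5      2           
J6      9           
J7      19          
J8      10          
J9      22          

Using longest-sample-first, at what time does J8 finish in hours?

86

LPT (decreasing processing time): J9 J2 J7 J1 J8 J6 J4 J3 J5.
J9: 0→22
J2: 22→43
J7: 43→62
J1: 62→76
J8: 76→86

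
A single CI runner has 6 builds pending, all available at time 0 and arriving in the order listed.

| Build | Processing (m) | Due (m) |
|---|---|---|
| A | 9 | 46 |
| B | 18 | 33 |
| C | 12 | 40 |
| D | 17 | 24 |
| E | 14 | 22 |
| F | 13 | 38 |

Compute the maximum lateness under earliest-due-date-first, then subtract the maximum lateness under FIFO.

-11

EDD (increasing due date): E D B F C A.
E: 0→14, due 22, lateness -8
D: 14→31, due 24, lateness 7
B: 31→49, due 33, lateness 16
F: 49→62, due 38, lateness 24
C: 62→74, due 40, lateness 34
A: 74→83, due 46, lateness 37
Maximum = 37.
FIFO (arrival order): A B C D E F.
A: 0→9, due 46, lateness -37
B: 9→27, due 33, lateness -6
C: 27→39, due 40, lateness -1
D: 39→56, due 24, lateness 32
E: 56→70, due 22, lateness 48
F: 70→83, due 38, lateness 45
Maximum = 48.
Difference = 37 − 48 = -11.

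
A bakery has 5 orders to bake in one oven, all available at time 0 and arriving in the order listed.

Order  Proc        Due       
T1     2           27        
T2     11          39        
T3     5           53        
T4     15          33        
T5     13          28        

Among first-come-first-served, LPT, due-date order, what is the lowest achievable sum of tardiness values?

2

FIFO (arrival order): T1 T2 T3 T4 T5.
T1: 0→2, due 27, tardiness 0
T2: 2→13, due 39, tardiness 0
T3: 13→18, due 53, tardiness 0
T4: 18→33, due 33, tardiness 0
T5: 33→46, due 28, tardiness 18
Sum = 0+0+0+0+18 = 18.
LPT (decreasing processing time): T4 T5 T2 T3 T1.
T4: 0→15, due 33, tardiness 0
T5: 15→28, due 28, tardiness 0
T2: 28→39, due 39, tardiness 0
T3: 39→44, due 53, tardiness 0
T1: 44→46, due 27, tardiness 19
Sum = 0+0+0+0+19 = 19.
EDD (increasing due date): T1 T5 T4 T2 T3.
T1: 0→2, due 27, tardiness 0
T5: 2→15, due 28, tardiness 0
T4: 15→30, due 33, tardiness 0
T2: 30→41, due 39, tardiness 2
T3: 41→46, due 53, tardiness 0
Sum = 0+0+0+2+0 = 2.
FIFO 18, LPT 19, EDD 2 → minimum 2.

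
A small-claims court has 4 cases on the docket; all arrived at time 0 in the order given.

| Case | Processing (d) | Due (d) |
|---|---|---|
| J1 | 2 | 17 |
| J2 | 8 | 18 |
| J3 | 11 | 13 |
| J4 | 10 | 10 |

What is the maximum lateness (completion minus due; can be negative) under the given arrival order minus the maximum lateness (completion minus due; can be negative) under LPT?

FIFO (arrival order): J1 J2 J3 J4.
J1: 0→2, due 17, lateness -15
J2: 2→10, due 18, lateness -8
J3: 10→21, due 13, lateness 8
J4: 21→31, due 10, lateness 21
Maximum = 21.
LPT (decreasing processing time): J3 J4 J2 J1.
J3: 0→11, due 13, lateness -2
J4: 11→21, due 10, lateness 11
J2: 21→29, due 18, lateness 11
J1: 29→31, due 17, lateness 14
Maximum = 14.
Difference = 21 − 14 = 7.

7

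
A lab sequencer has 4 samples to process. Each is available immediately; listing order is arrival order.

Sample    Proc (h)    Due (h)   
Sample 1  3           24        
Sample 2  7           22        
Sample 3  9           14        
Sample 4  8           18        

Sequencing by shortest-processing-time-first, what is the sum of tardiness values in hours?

13

SPT (increasing processing time): Sample 1 Sample 2 Sample 4 Sample 3.
Sample 1: 0→3, due 24, tardiness 0
Sample 2: 3→10, due 22, tardiness 0
Sample 4: 10→18, due 18, tardiness 0
Sample 3: 18→27, due 14, tardiness 13
Sum = 0+0+0+13 = 13.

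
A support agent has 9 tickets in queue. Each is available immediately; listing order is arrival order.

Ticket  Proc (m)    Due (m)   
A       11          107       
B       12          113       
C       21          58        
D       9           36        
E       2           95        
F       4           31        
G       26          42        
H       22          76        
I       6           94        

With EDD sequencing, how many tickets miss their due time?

EDD (increasing due date): F D G C H I E A B.
F: 0→4, due 31, tardiness 0
D: 4→13, due 36, tardiness 0
G: 13→39, due 42, tardiness 0
C: 39→60, due 58, tardiness 2
H: 60→82, due 76, tardiness 6
I: 82→88, due 94, tardiness 0
E: 88→90, due 95, tardiness 0
A: 90→101, due 107, tardiness 0
B: 101→113, due 113, tardiness 0
Late tickets: 2.

2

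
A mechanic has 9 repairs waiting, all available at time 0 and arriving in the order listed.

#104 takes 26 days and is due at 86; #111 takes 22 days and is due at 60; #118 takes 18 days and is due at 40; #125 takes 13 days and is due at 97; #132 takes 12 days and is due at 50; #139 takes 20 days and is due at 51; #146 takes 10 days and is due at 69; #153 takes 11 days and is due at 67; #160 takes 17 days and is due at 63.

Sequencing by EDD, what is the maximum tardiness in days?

EDD (increasing due date): #118 #132 #139 #111 #160 #153 #146 #104 #125.
#118: 0→18, due 40, tardiness 0
#132: 18→30, due 50, tardiness 0
#139: 30→50, due 51, tardiness 0
#111: 50→72, due 60, tardiness 12
#160: 72→89, due 63, tardiness 26
#153: 89→100, due 67, tardiness 33
#146: 100→110, due 69, tardiness 41
#104: 110→136, due 86, tardiness 50
#125: 136→149, due 97, tardiness 52
Maximum = 52.

52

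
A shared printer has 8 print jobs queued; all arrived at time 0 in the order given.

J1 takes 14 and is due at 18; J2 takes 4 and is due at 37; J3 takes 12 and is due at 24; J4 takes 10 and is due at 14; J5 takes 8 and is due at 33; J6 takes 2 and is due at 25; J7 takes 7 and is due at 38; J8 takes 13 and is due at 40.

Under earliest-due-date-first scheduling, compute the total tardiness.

EDD (increasing due date): J4 J1 J3 J6 J5 J2 J7 J8.
J4: 0→10, due 14, tardiness 0
J1: 10→24, due 18, tardiness 6
J3: 24→36, due 24, tardiness 12
J6: 36→38, due 25, tardiness 13
J5: 38→46, due 33, tardiness 13
J2: 46→50, due 37, tardiness 13
J7: 50→57, due 38, tardiness 19
J8: 57→70, due 40, tardiness 30
Sum = 0+6+12+13+13+13+19+30 = 106.

106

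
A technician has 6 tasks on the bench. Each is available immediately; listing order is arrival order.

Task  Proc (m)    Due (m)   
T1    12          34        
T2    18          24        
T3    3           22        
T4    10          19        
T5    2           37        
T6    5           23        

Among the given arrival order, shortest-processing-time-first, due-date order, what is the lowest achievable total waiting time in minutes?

69

FIFO (arrival order): T1 T2 T3 T4 T5 T6.
T1: waits 0, runs 0→12
T2: waits 12, runs 12→30
T3: waits 30, runs 30→33
T4: waits 33, runs 33→43
T5: waits 43, runs 43→45
T6: waits 45, runs 45→50
Sum = 0+12+30+33+43+45 = 163.
SPT (increasing processing time): T5 T3 T6 T4 T1 T2.
T5: waits 0, runs 0→2
T3: waits 2, runs 2→5
T6: waits 5, runs 5→10
T4: waits 10, runs 10→20
T1: waits 20, runs 20→32
T2: waits 32, runs 32→50
Sum = 0+2+5+10+20+32 = 69.
EDD (increasing due date): T4 T3 T6 T2 T1 T5.
T4: waits 0, runs 0→10
T3: waits 10, runs 10→13
T6: waits 13, runs 13→18
T2: waits 18, runs 18→36
T1: waits 36, runs 36→48
T5: waits 48, runs 48→50
Sum = 0+10+13+18+36+48 = 125.
FIFO 163, SPT 69, EDD 125 → minimum 69.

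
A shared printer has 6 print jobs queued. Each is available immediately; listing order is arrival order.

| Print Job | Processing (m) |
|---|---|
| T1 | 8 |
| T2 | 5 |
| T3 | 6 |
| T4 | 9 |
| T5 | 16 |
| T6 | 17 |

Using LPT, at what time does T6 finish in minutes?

LPT (decreasing processing time): T6 T5 T4 T1 T3 T2.
T6: 0→17

17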